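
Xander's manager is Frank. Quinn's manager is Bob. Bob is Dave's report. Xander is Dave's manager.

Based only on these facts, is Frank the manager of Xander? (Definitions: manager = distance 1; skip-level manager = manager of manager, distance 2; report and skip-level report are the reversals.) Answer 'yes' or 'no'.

Answer: yes

Derivation:
Reconstructing the manager chain from the given facts:
  Frank -> Xander -> Dave -> Bob -> Quinn
(each arrow means 'manager of the next')
Positions in the chain (0 = top):
  position of Frank: 0
  position of Xander: 1
  position of Dave: 2
  position of Bob: 3
  position of Quinn: 4

Frank is at position 0, Xander is at position 1; signed distance (j - i) = 1.
'manager' requires j - i = 1. Actual distance is 1, so the relation HOLDS.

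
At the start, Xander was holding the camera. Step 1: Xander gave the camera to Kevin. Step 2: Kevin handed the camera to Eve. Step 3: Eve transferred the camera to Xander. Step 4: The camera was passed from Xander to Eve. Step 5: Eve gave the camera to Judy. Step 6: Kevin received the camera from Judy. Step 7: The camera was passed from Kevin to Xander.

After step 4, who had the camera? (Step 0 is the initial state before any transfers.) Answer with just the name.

Answer: Eve

Derivation:
Tracking the camera holder through step 4:
After step 0 (start): Xander
After step 1: Kevin
After step 2: Eve
After step 3: Xander
After step 4: Eve

At step 4, the holder is Eve.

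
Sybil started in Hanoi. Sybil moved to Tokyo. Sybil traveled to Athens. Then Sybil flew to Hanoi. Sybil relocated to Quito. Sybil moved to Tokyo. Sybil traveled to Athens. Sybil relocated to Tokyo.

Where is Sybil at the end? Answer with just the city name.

Answer: Tokyo

Derivation:
Tracking Sybil's location:
Start: Sybil is in Hanoi.
After move 1: Hanoi -> Tokyo. Sybil is in Tokyo.
After move 2: Tokyo -> Athens. Sybil is in Athens.
After move 3: Athens -> Hanoi. Sybil is in Hanoi.
After move 4: Hanoi -> Quito. Sybil is in Quito.
After move 5: Quito -> Tokyo. Sybil is in Tokyo.
After move 6: Tokyo -> Athens. Sybil is in Athens.
After move 7: Athens -> Tokyo. Sybil is in Tokyo.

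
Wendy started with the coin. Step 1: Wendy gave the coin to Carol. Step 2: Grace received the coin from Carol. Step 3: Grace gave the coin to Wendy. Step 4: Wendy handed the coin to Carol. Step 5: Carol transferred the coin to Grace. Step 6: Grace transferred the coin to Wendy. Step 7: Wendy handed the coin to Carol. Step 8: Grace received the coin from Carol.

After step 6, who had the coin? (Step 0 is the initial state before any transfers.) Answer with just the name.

Tracking the coin holder through step 6:
After step 0 (start): Wendy
After step 1: Carol
After step 2: Grace
After step 3: Wendy
After step 4: Carol
After step 5: Grace
After step 6: Wendy

At step 6, the holder is Wendy.

Answer: Wendy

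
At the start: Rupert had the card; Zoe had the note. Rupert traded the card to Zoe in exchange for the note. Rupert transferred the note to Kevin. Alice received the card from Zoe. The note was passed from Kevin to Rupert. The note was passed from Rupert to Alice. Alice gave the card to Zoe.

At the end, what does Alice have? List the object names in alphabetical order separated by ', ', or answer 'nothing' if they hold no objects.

Answer: note

Derivation:
Tracking all object holders:
Start: card:Rupert, note:Zoe
Event 1 (swap card<->note: now card:Zoe, note:Rupert). State: card:Zoe, note:Rupert
Event 2 (give note: Rupert -> Kevin). State: card:Zoe, note:Kevin
Event 3 (give card: Zoe -> Alice). State: card:Alice, note:Kevin
Event 4 (give note: Kevin -> Rupert). State: card:Alice, note:Rupert
Event 5 (give note: Rupert -> Alice). State: card:Alice, note:Alice
Event 6 (give card: Alice -> Zoe). State: card:Zoe, note:Alice

Final state: card:Zoe, note:Alice
Alice holds: note.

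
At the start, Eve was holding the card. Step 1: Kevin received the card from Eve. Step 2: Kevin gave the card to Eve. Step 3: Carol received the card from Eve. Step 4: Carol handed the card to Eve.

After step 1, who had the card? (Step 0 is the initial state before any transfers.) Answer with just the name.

Answer: Kevin

Derivation:
Tracking the card holder through step 1:
After step 0 (start): Eve
After step 1: Kevin

At step 1, the holder is Kevin.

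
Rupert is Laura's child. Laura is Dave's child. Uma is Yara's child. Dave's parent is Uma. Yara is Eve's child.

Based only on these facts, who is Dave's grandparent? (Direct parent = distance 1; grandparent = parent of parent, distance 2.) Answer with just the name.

Answer: Yara

Derivation:
Reconstructing the parent chain from the given facts:
  Eve -> Yara -> Uma -> Dave -> Laura -> Rupert
(each arrow means 'parent of the next')
Positions in the chain (0 = top):
  position of Eve: 0
  position of Yara: 1
  position of Uma: 2
  position of Dave: 3
  position of Laura: 4
  position of Rupert: 5

Dave is at position 3; the grandparent is 2 steps up the chain, i.e. position 1: Yara.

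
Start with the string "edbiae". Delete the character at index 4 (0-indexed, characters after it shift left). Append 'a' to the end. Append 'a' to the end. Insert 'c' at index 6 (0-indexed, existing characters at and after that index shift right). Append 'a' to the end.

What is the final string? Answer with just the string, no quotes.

Applying each edit step by step:
Start: "edbiae"
Op 1 (delete idx 4 = 'a'): "edbiae" -> "edbie"
Op 2 (append 'a'): "edbie" -> "edbiea"
Op 3 (append 'a'): "edbiea" -> "edbieaa"
Op 4 (insert 'c' at idx 6): "edbieaa" -> "edbieaca"
Op 5 (append 'a'): "edbieaca" -> "edbieacaa"

Answer: edbieacaa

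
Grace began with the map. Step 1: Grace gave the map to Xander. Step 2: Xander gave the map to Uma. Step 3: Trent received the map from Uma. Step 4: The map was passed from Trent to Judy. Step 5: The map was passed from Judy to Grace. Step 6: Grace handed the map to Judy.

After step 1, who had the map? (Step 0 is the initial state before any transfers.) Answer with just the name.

Tracking the map holder through step 1:
After step 0 (start): Grace
After step 1: Xander

At step 1, the holder is Xander.

Answer: Xander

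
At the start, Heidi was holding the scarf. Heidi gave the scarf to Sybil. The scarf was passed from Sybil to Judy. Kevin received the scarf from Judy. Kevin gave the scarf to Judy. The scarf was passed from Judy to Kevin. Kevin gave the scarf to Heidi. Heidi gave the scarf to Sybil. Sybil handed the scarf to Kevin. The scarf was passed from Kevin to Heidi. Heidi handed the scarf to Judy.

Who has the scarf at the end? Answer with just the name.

Answer: Judy

Derivation:
Tracking the scarf through each event:
Start: Heidi has the scarf.
After event 1: Sybil has the scarf.
After event 2: Judy has the scarf.
After event 3: Kevin has the scarf.
After event 4: Judy has the scarf.
After event 5: Kevin has the scarf.
After event 6: Heidi has the scarf.
After event 7: Sybil has the scarf.
After event 8: Kevin has the scarf.
After event 9: Heidi has the scarf.
After event 10: Judy has the scarf.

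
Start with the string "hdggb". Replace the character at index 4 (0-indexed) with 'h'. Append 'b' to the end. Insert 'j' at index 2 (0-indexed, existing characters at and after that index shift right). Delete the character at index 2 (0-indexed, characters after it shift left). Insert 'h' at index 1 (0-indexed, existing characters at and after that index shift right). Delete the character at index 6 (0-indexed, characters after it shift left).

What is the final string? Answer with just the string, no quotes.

Applying each edit step by step:
Start: "hdggb"
Op 1 (replace idx 4: 'b' -> 'h'): "hdggb" -> "hdggh"
Op 2 (append 'b'): "hdggh" -> "hdgghb"
Op 3 (insert 'j' at idx 2): "hdgghb" -> "hdjgghb"
Op 4 (delete idx 2 = 'j'): "hdjgghb" -> "hdgghb"
Op 5 (insert 'h' at idx 1): "hdgghb" -> "hhdgghb"
Op 6 (delete idx 6 = 'b'): "hhdgghb" -> "hhdggh"

Answer: hhdggh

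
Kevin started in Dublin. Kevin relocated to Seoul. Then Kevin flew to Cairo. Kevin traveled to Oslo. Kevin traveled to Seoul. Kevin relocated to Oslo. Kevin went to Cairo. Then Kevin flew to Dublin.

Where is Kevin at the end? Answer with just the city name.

Tracking Kevin's location:
Start: Kevin is in Dublin.
After move 1: Dublin -> Seoul. Kevin is in Seoul.
After move 2: Seoul -> Cairo. Kevin is in Cairo.
After move 3: Cairo -> Oslo. Kevin is in Oslo.
After move 4: Oslo -> Seoul. Kevin is in Seoul.
After move 5: Seoul -> Oslo. Kevin is in Oslo.
After move 6: Oslo -> Cairo. Kevin is in Cairo.
After move 7: Cairo -> Dublin. Kevin is in Dublin.

Answer: Dublin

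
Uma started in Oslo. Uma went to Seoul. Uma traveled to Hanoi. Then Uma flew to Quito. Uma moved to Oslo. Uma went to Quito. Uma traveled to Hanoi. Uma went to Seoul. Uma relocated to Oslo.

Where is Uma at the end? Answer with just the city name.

Answer: Oslo

Derivation:
Tracking Uma's location:
Start: Uma is in Oslo.
After move 1: Oslo -> Seoul. Uma is in Seoul.
After move 2: Seoul -> Hanoi. Uma is in Hanoi.
After move 3: Hanoi -> Quito. Uma is in Quito.
After move 4: Quito -> Oslo. Uma is in Oslo.
After move 5: Oslo -> Quito. Uma is in Quito.
After move 6: Quito -> Hanoi. Uma is in Hanoi.
After move 7: Hanoi -> Seoul. Uma is in Seoul.
After move 8: Seoul -> Oslo. Uma is in Oslo.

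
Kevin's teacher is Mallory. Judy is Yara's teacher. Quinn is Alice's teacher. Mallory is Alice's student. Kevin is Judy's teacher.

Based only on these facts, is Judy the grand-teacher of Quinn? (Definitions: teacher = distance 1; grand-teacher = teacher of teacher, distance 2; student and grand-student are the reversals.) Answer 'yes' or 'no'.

Reconstructing the teacher chain from the given facts:
  Quinn -> Alice -> Mallory -> Kevin -> Judy -> Yara
(each arrow means 'teacher of the next')
Positions in the chain (0 = top):
  position of Quinn: 0
  position of Alice: 1
  position of Mallory: 2
  position of Kevin: 3
  position of Judy: 4
  position of Yara: 5

Judy is at position 4, Quinn is at position 0; signed distance (j - i) = -4.
'grand-teacher' requires j - i = 2. Actual distance is -4, so the relation does NOT hold.

Answer: no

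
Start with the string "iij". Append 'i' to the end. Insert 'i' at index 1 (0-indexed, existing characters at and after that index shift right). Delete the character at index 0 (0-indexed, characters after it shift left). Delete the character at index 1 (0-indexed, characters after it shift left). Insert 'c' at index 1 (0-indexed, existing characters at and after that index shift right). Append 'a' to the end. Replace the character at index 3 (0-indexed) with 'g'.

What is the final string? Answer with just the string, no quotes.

Answer: icjga

Derivation:
Applying each edit step by step:
Start: "iij"
Op 1 (append 'i'): "iij" -> "iiji"
Op 2 (insert 'i' at idx 1): "iiji" -> "iiiji"
Op 3 (delete idx 0 = 'i'): "iiiji" -> "iiji"
Op 4 (delete idx 1 = 'i'): "iiji" -> "iji"
Op 5 (insert 'c' at idx 1): "iji" -> "icji"
Op 6 (append 'a'): "icji" -> "icjia"
Op 7 (replace idx 3: 'i' -> 'g'): "icjia" -> "icjga"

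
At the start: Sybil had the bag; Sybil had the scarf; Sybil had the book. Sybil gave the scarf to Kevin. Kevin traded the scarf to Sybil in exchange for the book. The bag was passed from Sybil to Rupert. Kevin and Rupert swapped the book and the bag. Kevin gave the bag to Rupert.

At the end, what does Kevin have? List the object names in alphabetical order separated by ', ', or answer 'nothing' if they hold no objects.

Answer: nothing

Derivation:
Tracking all object holders:
Start: bag:Sybil, scarf:Sybil, book:Sybil
Event 1 (give scarf: Sybil -> Kevin). State: bag:Sybil, scarf:Kevin, book:Sybil
Event 2 (swap scarf<->book: now scarf:Sybil, book:Kevin). State: bag:Sybil, scarf:Sybil, book:Kevin
Event 3 (give bag: Sybil -> Rupert). State: bag:Rupert, scarf:Sybil, book:Kevin
Event 4 (swap book<->bag: now book:Rupert, bag:Kevin). State: bag:Kevin, scarf:Sybil, book:Rupert
Event 5 (give bag: Kevin -> Rupert). State: bag:Rupert, scarf:Sybil, book:Rupert

Final state: bag:Rupert, scarf:Sybil, book:Rupert
Kevin holds: (nothing).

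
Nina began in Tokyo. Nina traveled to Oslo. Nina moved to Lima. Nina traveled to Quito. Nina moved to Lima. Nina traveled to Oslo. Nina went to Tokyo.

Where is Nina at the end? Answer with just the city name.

Answer: Tokyo

Derivation:
Tracking Nina's location:
Start: Nina is in Tokyo.
After move 1: Tokyo -> Oslo. Nina is in Oslo.
After move 2: Oslo -> Lima. Nina is in Lima.
After move 3: Lima -> Quito. Nina is in Quito.
After move 4: Quito -> Lima. Nina is in Lima.
After move 5: Lima -> Oslo. Nina is in Oslo.
After move 6: Oslo -> Tokyo. Nina is in Tokyo.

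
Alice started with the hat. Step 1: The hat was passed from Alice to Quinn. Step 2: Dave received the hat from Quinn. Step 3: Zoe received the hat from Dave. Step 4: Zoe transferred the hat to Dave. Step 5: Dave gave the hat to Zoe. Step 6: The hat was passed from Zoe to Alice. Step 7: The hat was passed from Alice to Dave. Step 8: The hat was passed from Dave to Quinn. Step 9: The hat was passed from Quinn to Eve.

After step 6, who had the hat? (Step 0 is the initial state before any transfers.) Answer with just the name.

Tracking the hat holder through step 6:
After step 0 (start): Alice
After step 1: Quinn
After step 2: Dave
After step 3: Zoe
After step 4: Dave
After step 5: Zoe
After step 6: Alice

At step 6, the holder is Alice.

Answer: Alice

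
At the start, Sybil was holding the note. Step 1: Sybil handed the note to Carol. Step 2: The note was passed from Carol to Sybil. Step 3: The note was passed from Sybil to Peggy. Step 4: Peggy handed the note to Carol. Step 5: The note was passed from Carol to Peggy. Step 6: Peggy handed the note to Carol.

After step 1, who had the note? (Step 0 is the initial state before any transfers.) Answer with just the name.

Tracking the note holder through step 1:
After step 0 (start): Sybil
After step 1: Carol

At step 1, the holder is Carol.

Answer: Carol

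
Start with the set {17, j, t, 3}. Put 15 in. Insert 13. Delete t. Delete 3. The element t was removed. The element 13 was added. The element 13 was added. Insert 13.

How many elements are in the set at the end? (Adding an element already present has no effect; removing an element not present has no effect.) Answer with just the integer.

Answer: 4

Derivation:
Tracking the set through each operation:
Start: {17, 3, j, t}
Event 1 (add 15): added. Set: {15, 17, 3, j, t}
Event 2 (add 13): added. Set: {13, 15, 17, 3, j, t}
Event 3 (remove t): removed. Set: {13, 15, 17, 3, j}
Event 4 (remove 3): removed. Set: {13, 15, 17, j}
Event 5 (remove t): not present, no change. Set: {13, 15, 17, j}
Event 6 (add 13): already present, no change. Set: {13, 15, 17, j}
Event 7 (add 13): already present, no change. Set: {13, 15, 17, j}
Event 8 (add 13): already present, no change. Set: {13, 15, 17, j}

Final set: {13, 15, 17, j} (size 4)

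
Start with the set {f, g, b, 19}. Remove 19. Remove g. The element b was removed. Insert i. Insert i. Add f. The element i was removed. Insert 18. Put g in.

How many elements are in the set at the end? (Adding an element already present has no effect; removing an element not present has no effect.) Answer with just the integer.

Answer: 3

Derivation:
Tracking the set through each operation:
Start: {19, b, f, g}
Event 1 (remove 19): removed. Set: {b, f, g}
Event 2 (remove g): removed. Set: {b, f}
Event 3 (remove b): removed. Set: {f}
Event 4 (add i): added. Set: {f, i}
Event 5 (add i): already present, no change. Set: {f, i}
Event 6 (add f): already present, no change. Set: {f, i}
Event 7 (remove i): removed. Set: {f}
Event 8 (add 18): added. Set: {18, f}
Event 9 (add g): added. Set: {18, f, g}

Final set: {18, f, g} (size 3)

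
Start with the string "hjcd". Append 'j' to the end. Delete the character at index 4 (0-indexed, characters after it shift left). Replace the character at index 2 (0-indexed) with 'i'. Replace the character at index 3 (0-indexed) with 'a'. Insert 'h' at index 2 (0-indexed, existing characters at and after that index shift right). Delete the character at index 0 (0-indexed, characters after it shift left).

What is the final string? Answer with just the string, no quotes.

Applying each edit step by step:
Start: "hjcd"
Op 1 (append 'j'): "hjcd" -> "hjcdj"
Op 2 (delete idx 4 = 'j'): "hjcdj" -> "hjcd"
Op 3 (replace idx 2: 'c' -> 'i'): "hjcd" -> "hjid"
Op 4 (replace idx 3: 'd' -> 'a'): "hjid" -> "hjia"
Op 5 (insert 'h' at idx 2): "hjia" -> "hjhia"
Op 6 (delete idx 0 = 'h'): "hjhia" -> "jhia"

Answer: jhia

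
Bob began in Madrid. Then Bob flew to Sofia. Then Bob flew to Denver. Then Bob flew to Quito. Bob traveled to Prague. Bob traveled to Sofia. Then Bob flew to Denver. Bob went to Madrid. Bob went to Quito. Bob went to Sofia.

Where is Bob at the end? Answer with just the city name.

Tracking Bob's location:
Start: Bob is in Madrid.
After move 1: Madrid -> Sofia. Bob is in Sofia.
After move 2: Sofia -> Denver. Bob is in Denver.
After move 3: Denver -> Quito. Bob is in Quito.
After move 4: Quito -> Prague. Bob is in Prague.
After move 5: Prague -> Sofia. Bob is in Sofia.
After move 6: Sofia -> Denver. Bob is in Denver.
After move 7: Denver -> Madrid. Bob is in Madrid.
After move 8: Madrid -> Quito. Bob is in Quito.
After move 9: Quito -> Sofia. Bob is in Sofia.

Answer: Sofia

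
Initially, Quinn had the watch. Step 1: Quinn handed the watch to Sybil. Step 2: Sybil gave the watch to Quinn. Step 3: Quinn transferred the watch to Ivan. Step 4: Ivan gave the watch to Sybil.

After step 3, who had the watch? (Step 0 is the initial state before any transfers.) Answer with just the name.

Answer: Ivan

Derivation:
Tracking the watch holder through step 3:
After step 0 (start): Quinn
After step 1: Sybil
After step 2: Quinn
After step 3: Ivan

At step 3, the holder is Ivan.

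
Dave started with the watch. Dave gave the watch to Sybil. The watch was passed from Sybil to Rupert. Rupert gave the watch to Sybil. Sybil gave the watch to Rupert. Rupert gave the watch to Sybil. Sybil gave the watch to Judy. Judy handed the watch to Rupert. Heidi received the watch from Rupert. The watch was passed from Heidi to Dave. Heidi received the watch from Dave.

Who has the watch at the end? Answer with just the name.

Tracking the watch through each event:
Start: Dave has the watch.
After event 1: Sybil has the watch.
After event 2: Rupert has the watch.
After event 3: Sybil has the watch.
After event 4: Rupert has the watch.
After event 5: Sybil has the watch.
After event 6: Judy has the watch.
After event 7: Rupert has the watch.
After event 8: Heidi has the watch.
After event 9: Dave has the watch.
After event 10: Heidi has the watch.

Answer: Heidi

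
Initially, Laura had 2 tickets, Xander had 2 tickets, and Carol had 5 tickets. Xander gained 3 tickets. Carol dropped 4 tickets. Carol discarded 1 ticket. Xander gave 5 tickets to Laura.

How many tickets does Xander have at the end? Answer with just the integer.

Tracking counts step by step:
Start: Laura=2, Xander=2, Carol=5
Event 1 (Xander +3): Xander: 2 -> 5. State: Laura=2, Xander=5, Carol=5
Event 2 (Carol -4): Carol: 5 -> 1. State: Laura=2, Xander=5, Carol=1
Event 3 (Carol -1): Carol: 1 -> 0. State: Laura=2, Xander=5, Carol=0
Event 4 (Xander -> Laura, 5): Xander: 5 -> 0, Laura: 2 -> 7. State: Laura=7, Xander=0, Carol=0

Xander's final count: 0

Answer: 0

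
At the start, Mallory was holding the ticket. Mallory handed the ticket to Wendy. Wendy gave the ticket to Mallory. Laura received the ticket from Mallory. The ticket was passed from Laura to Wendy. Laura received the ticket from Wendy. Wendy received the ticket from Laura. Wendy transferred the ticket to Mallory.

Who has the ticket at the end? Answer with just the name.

Answer: Mallory

Derivation:
Tracking the ticket through each event:
Start: Mallory has the ticket.
After event 1: Wendy has the ticket.
After event 2: Mallory has the ticket.
After event 3: Laura has the ticket.
After event 4: Wendy has the ticket.
After event 5: Laura has the ticket.
After event 6: Wendy has the ticket.
After event 7: Mallory has the ticket.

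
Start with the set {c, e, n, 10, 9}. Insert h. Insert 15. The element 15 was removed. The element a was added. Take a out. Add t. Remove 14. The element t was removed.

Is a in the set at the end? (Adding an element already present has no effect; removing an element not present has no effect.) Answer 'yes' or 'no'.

Answer: no

Derivation:
Tracking the set through each operation:
Start: {10, 9, c, e, n}
Event 1 (add h): added. Set: {10, 9, c, e, h, n}
Event 2 (add 15): added. Set: {10, 15, 9, c, e, h, n}
Event 3 (remove 15): removed. Set: {10, 9, c, e, h, n}
Event 4 (add a): added. Set: {10, 9, a, c, e, h, n}
Event 5 (remove a): removed. Set: {10, 9, c, e, h, n}
Event 6 (add t): added. Set: {10, 9, c, e, h, n, t}
Event 7 (remove 14): not present, no change. Set: {10, 9, c, e, h, n, t}
Event 8 (remove t): removed. Set: {10, 9, c, e, h, n}

Final set: {10, 9, c, e, h, n} (size 6)
a is NOT in the final set.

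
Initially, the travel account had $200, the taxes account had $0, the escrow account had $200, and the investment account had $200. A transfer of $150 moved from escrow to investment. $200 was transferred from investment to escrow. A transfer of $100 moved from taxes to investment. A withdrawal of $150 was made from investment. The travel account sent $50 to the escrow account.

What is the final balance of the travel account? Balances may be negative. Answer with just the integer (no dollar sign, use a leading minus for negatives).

Tracking account balances step by step:
Start: travel=200, taxes=0, escrow=200, investment=200
Event 1 (transfer 150 escrow -> investment): escrow: 200 - 150 = 50, investment: 200 + 150 = 350. Balances: travel=200, taxes=0, escrow=50, investment=350
Event 2 (transfer 200 investment -> escrow): investment: 350 - 200 = 150, escrow: 50 + 200 = 250. Balances: travel=200, taxes=0, escrow=250, investment=150
Event 3 (transfer 100 taxes -> investment): taxes: 0 - 100 = -100, investment: 150 + 100 = 250. Balances: travel=200, taxes=-100, escrow=250, investment=250
Event 4 (withdraw 150 from investment): investment: 250 - 150 = 100. Balances: travel=200, taxes=-100, escrow=250, investment=100
Event 5 (transfer 50 travel -> escrow): travel: 200 - 50 = 150, escrow: 250 + 50 = 300. Balances: travel=150, taxes=-100, escrow=300, investment=100

Final balance of travel: 150

Answer: 150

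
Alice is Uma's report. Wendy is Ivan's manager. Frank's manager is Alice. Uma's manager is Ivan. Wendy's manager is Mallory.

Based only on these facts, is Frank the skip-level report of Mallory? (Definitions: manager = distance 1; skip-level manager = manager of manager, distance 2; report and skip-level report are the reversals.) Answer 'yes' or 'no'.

Answer: no

Derivation:
Reconstructing the manager chain from the given facts:
  Mallory -> Wendy -> Ivan -> Uma -> Alice -> Frank
(each arrow means 'manager of the next')
Positions in the chain (0 = top):
  position of Mallory: 0
  position of Wendy: 1
  position of Ivan: 2
  position of Uma: 3
  position of Alice: 4
  position of Frank: 5

Frank is at position 5, Mallory is at position 0; signed distance (j - i) = -5.
'skip-level report' requires j - i = -2. Actual distance is -5, so the relation does NOT hold.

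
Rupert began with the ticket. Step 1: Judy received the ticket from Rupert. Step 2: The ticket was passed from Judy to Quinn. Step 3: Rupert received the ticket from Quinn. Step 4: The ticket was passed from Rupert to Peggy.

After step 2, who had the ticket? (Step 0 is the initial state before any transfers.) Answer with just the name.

Answer: Quinn

Derivation:
Tracking the ticket holder through step 2:
After step 0 (start): Rupert
After step 1: Judy
After step 2: Quinn

At step 2, the holder is Quinn.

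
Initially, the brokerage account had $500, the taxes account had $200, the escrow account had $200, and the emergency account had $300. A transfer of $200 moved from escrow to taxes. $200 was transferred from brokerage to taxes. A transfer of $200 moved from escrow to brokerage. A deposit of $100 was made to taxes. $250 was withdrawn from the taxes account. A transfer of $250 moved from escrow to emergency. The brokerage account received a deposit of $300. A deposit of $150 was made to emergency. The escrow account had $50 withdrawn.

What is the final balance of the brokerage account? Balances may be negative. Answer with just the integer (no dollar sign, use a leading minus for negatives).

Tracking account balances step by step:
Start: brokerage=500, taxes=200, escrow=200, emergency=300
Event 1 (transfer 200 escrow -> taxes): escrow: 200 - 200 = 0, taxes: 200 + 200 = 400. Balances: brokerage=500, taxes=400, escrow=0, emergency=300
Event 2 (transfer 200 brokerage -> taxes): brokerage: 500 - 200 = 300, taxes: 400 + 200 = 600. Balances: brokerage=300, taxes=600, escrow=0, emergency=300
Event 3 (transfer 200 escrow -> brokerage): escrow: 0 - 200 = -200, brokerage: 300 + 200 = 500. Balances: brokerage=500, taxes=600, escrow=-200, emergency=300
Event 4 (deposit 100 to taxes): taxes: 600 + 100 = 700. Balances: brokerage=500, taxes=700, escrow=-200, emergency=300
Event 5 (withdraw 250 from taxes): taxes: 700 - 250 = 450. Balances: brokerage=500, taxes=450, escrow=-200, emergency=300
Event 6 (transfer 250 escrow -> emergency): escrow: -200 - 250 = -450, emergency: 300 + 250 = 550. Balances: brokerage=500, taxes=450, escrow=-450, emergency=550
Event 7 (deposit 300 to brokerage): brokerage: 500 + 300 = 800. Balances: brokerage=800, taxes=450, escrow=-450, emergency=550
Event 8 (deposit 150 to emergency): emergency: 550 + 150 = 700. Balances: brokerage=800, taxes=450, escrow=-450, emergency=700
Event 9 (withdraw 50 from escrow): escrow: -450 - 50 = -500. Balances: brokerage=800, taxes=450, escrow=-500, emergency=700

Final balance of brokerage: 800

Answer: 800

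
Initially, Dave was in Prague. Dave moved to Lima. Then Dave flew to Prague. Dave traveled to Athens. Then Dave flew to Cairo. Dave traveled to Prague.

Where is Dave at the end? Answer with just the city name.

Tracking Dave's location:
Start: Dave is in Prague.
After move 1: Prague -> Lima. Dave is in Lima.
After move 2: Lima -> Prague. Dave is in Prague.
After move 3: Prague -> Athens. Dave is in Athens.
After move 4: Athens -> Cairo. Dave is in Cairo.
After move 5: Cairo -> Prague. Dave is in Prague.

Answer: Prague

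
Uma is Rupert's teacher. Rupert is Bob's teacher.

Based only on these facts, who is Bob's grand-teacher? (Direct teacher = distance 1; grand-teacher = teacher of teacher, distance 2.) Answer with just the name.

Reconstructing the teacher chain from the given facts:
  Uma -> Rupert -> Bob
(each arrow means 'teacher of the next')
Positions in the chain (0 = top):
  position of Uma: 0
  position of Rupert: 1
  position of Bob: 2

Bob is at position 2; the grand-teacher is 2 steps up the chain, i.e. position 0: Uma.

Answer: Uma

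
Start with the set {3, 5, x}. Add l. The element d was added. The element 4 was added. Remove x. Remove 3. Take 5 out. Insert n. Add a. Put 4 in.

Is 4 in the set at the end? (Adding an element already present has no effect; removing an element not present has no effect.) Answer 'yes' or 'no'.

Answer: yes

Derivation:
Tracking the set through each operation:
Start: {3, 5, x}
Event 1 (add l): added. Set: {3, 5, l, x}
Event 2 (add d): added. Set: {3, 5, d, l, x}
Event 3 (add 4): added. Set: {3, 4, 5, d, l, x}
Event 4 (remove x): removed. Set: {3, 4, 5, d, l}
Event 5 (remove 3): removed. Set: {4, 5, d, l}
Event 6 (remove 5): removed. Set: {4, d, l}
Event 7 (add n): added. Set: {4, d, l, n}
Event 8 (add a): added. Set: {4, a, d, l, n}
Event 9 (add 4): already present, no change. Set: {4, a, d, l, n}

Final set: {4, a, d, l, n} (size 5)
4 is in the final set.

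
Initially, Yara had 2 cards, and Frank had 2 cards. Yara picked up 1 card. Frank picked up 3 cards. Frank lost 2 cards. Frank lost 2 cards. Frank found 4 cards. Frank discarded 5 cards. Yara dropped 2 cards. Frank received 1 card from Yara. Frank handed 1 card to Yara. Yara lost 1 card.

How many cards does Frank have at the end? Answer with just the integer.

Answer: 0

Derivation:
Tracking counts step by step:
Start: Yara=2, Frank=2
Event 1 (Yara +1): Yara: 2 -> 3. State: Yara=3, Frank=2
Event 2 (Frank +3): Frank: 2 -> 5. State: Yara=3, Frank=5
Event 3 (Frank -2): Frank: 5 -> 3. State: Yara=3, Frank=3
Event 4 (Frank -2): Frank: 3 -> 1. State: Yara=3, Frank=1
Event 5 (Frank +4): Frank: 1 -> 5. State: Yara=3, Frank=5
Event 6 (Frank -5): Frank: 5 -> 0. State: Yara=3, Frank=0
Event 7 (Yara -2): Yara: 3 -> 1. State: Yara=1, Frank=0
Event 8 (Yara -> Frank, 1): Yara: 1 -> 0, Frank: 0 -> 1. State: Yara=0, Frank=1
Event 9 (Frank -> Yara, 1): Frank: 1 -> 0, Yara: 0 -> 1. State: Yara=1, Frank=0
Event 10 (Yara -1): Yara: 1 -> 0. State: Yara=0, Frank=0

Frank's final count: 0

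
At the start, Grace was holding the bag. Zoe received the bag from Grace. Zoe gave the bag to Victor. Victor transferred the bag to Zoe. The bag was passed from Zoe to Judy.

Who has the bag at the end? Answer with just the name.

Answer: Judy

Derivation:
Tracking the bag through each event:
Start: Grace has the bag.
After event 1: Zoe has the bag.
After event 2: Victor has the bag.
After event 3: Zoe has the bag.
After event 4: Judy has the bag.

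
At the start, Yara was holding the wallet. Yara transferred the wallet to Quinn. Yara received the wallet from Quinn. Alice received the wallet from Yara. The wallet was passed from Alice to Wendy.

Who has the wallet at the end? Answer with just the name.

Tracking the wallet through each event:
Start: Yara has the wallet.
After event 1: Quinn has the wallet.
After event 2: Yara has the wallet.
After event 3: Alice has the wallet.
After event 4: Wendy has the wallet.

Answer: Wendy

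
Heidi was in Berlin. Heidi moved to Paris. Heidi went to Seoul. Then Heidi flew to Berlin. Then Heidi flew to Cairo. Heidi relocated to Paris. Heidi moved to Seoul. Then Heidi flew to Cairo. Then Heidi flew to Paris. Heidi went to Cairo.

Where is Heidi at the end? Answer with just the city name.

Answer: Cairo

Derivation:
Tracking Heidi's location:
Start: Heidi is in Berlin.
After move 1: Berlin -> Paris. Heidi is in Paris.
After move 2: Paris -> Seoul. Heidi is in Seoul.
After move 3: Seoul -> Berlin. Heidi is in Berlin.
After move 4: Berlin -> Cairo. Heidi is in Cairo.
After move 5: Cairo -> Paris. Heidi is in Paris.
After move 6: Paris -> Seoul. Heidi is in Seoul.
After move 7: Seoul -> Cairo. Heidi is in Cairo.
After move 8: Cairo -> Paris. Heidi is in Paris.
After move 9: Paris -> Cairo. Heidi is in Cairo.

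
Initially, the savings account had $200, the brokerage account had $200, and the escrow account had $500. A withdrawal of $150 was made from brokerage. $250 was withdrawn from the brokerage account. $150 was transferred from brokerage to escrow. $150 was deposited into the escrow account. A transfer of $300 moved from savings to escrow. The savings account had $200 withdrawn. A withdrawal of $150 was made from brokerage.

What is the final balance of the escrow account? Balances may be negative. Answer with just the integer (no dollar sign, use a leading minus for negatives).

Tracking account balances step by step:
Start: savings=200, brokerage=200, escrow=500
Event 1 (withdraw 150 from brokerage): brokerage: 200 - 150 = 50. Balances: savings=200, brokerage=50, escrow=500
Event 2 (withdraw 250 from brokerage): brokerage: 50 - 250 = -200. Balances: savings=200, brokerage=-200, escrow=500
Event 3 (transfer 150 brokerage -> escrow): brokerage: -200 - 150 = -350, escrow: 500 + 150 = 650. Balances: savings=200, brokerage=-350, escrow=650
Event 4 (deposit 150 to escrow): escrow: 650 + 150 = 800. Balances: savings=200, brokerage=-350, escrow=800
Event 5 (transfer 300 savings -> escrow): savings: 200 - 300 = -100, escrow: 800 + 300 = 1100. Balances: savings=-100, brokerage=-350, escrow=1100
Event 6 (withdraw 200 from savings): savings: -100 - 200 = -300. Balances: savings=-300, brokerage=-350, escrow=1100
Event 7 (withdraw 150 from brokerage): brokerage: -350 - 150 = -500. Balances: savings=-300, brokerage=-500, escrow=1100

Final balance of escrow: 1100

Answer: 1100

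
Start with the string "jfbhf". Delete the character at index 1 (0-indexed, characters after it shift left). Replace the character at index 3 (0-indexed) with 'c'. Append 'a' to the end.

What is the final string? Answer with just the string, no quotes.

Applying each edit step by step:
Start: "jfbhf"
Op 1 (delete idx 1 = 'f'): "jfbhf" -> "jbhf"
Op 2 (replace idx 3: 'f' -> 'c'): "jbhf" -> "jbhc"
Op 3 (append 'a'): "jbhc" -> "jbhca"

Answer: jbhca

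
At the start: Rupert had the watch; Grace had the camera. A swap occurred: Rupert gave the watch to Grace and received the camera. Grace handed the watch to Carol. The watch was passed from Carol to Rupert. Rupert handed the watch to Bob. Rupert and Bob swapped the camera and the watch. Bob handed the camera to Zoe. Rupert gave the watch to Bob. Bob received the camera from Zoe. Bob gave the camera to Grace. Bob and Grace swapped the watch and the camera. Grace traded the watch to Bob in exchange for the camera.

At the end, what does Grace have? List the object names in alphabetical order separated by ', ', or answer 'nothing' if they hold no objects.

Answer: camera

Derivation:
Tracking all object holders:
Start: watch:Rupert, camera:Grace
Event 1 (swap watch<->camera: now watch:Grace, camera:Rupert). State: watch:Grace, camera:Rupert
Event 2 (give watch: Grace -> Carol). State: watch:Carol, camera:Rupert
Event 3 (give watch: Carol -> Rupert). State: watch:Rupert, camera:Rupert
Event 4 (give watch: Rupert -> Bob). State: watch:Bob, camera:Rupert
Event 5 (swap camera<->watch: now camera:Bob, watch:Rupert). State: watch:Rupert, camera:Bob
Event 6 (give camera: Bob -> Zoe). State: watch:Rupert, camera:Zoe
Event 7 (give watch: Rupert -> Bob). State: watch:Bob, camera:Zoe
Event 8 (give camera: Zoe -> Bob). State: watch:Bob, camera:Bob
Event 9 (give camera: Bob -> Grace). State: watch:Bob, camera:Grace
Event 10 (swap watch<->camera: now watch:Grace, camera:Bob). State: watch:Grace, camera:Bob
Event 11 (swap watch<->camera: now watch:Bob, camera:Grace). State: watch:Bob, camera:Grace

Final state: watch:Bob, camera:Grace
Grace holds: camera.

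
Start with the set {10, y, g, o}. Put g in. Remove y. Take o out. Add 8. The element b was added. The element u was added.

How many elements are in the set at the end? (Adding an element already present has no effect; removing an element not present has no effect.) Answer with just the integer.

Tracking the set through each operation:
Start: {10, g, o, y}
Event 1 (add g): already present, no change. Set: {10, g, o, y}
Event 2 (remove y): removed. Set: {10, g, o}
Event 3 (remove o): removed. Set: {10, g}
Event 4 (add 8): added. Set: {10, 8, g}
Event 5 (add b): added. Set: {10, 8, b, g}
Event 6 (add u): added. Set: {10, 8, b, g, u}

Final set: {10, 8, b, g, u} (size 5)

Answer: 5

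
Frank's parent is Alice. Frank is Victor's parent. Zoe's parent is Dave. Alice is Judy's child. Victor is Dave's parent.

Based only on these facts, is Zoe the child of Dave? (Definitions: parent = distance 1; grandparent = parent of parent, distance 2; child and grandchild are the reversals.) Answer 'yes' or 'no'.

Reconstructing the parent chain from the given facts:
  Judy -> Alice -> Frank -> Victor -> Dave -> Zoe
(each arrow means 'parent of the next')
Positions in the chain (0 = top):
  position of Judy: 0
  position of Alice: 1
  position of Frank: 2
  position of Victor: 3
  position of Dave: 4
  position of Zoe: 5

Zoe is at position 5, Dave is at position 4; signed distance (j - i) = -1.
'child' requires j - i = -1. Actual distance is -1, so the relation HOLDS.

Answer: yes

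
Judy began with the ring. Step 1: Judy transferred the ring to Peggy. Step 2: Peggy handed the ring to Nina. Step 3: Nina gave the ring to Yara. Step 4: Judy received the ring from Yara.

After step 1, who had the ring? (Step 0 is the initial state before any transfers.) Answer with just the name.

Tracking the ring holder through step 1:
After step 0 (start): Judy
After step 1: Peggy

At step 1, the holder is Peggy.

Answer: Peggy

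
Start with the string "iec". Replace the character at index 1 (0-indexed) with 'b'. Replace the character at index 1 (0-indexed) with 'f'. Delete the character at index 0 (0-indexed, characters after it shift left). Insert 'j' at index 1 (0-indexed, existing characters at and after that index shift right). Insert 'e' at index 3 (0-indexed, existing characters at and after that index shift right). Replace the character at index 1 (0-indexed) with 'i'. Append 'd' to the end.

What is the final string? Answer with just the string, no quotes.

Answer: ficed

Derivation:
Applying each edit step by step:
Start: "iec"
Op 1 (replace idx 1: 'e' -> 'b'): "iec" -> "ibc"
Op 2 (replace idx 1: 'b' -> 'f'): "ibc" -> "ifc"
Op 3 (delete idx 0 = 'i'): "ifc" -> "fc"
Op 4 (insert 'j' at idx 1): "fc" -> "fjc"
Op 5 (insert 'e' at idx 3): "fjc" -> "fjce"
Op 6 (replace idx 1: 'j' -> 'i'): "fjce" -> "fice"
Op 7 (append 'd'): "fice" -> "ficed"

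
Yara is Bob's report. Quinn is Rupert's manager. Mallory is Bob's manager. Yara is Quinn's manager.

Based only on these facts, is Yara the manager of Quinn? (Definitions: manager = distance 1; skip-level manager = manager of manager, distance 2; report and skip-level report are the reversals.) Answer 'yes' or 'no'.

Reconstructing the manager chain from the given facts:
  Mallory -> Bob -> Yara -> Quinn -> Rupert
(each arrow means 'manager of the next')
Positions in the chain (0 = top):
  position of Mallory: 0
  position of Bob: 1
  position of Yara: 2
  position of Quinn: 3
  position of Rupert: 4

Yara is at position 2, Quinn is at position 3; signed distance (j - i) = 1.
'manager' requires j - i = 1. Actual distance is 1, so the relation HOLDS.

Answer: yes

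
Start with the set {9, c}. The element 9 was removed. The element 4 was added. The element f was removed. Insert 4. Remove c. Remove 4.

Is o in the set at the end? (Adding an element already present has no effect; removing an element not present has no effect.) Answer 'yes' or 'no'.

Answer: no

Derivation:
Tracking the set through each operation:
Start: {9, c}
Event 1 (remove 9): removed. Set: {c}
Event 2 (add 4): added. Set: {4, c}
Event 3 (remove f): not present, no change. Set: {4, c}
Event 4 (add 4): already present, no change. Set: {4, c}
Event 5 (remove c): removed. Set: {4}
Event 6 (remove 4): removed. Set: {}

Final set: {} (size 0)
o is NOT in the final set.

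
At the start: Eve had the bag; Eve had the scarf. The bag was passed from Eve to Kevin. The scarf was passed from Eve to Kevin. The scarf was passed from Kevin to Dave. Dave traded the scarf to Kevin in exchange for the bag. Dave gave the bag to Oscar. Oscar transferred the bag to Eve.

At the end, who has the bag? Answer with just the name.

Tracking all object holders:
Start: bag:Eve, scarf:Eve
Event 1 (give bag: Eve -> Kevin). State: bag:Kevin, scarf:Eve
Event 2 (give scarf: Eve -> Kevin). State: bag:Kevin, scarf:Kevin
Event 3 (give scarf: Kevin -> Dave). State: bag:Kevin, scarf:Dave
Event 4 (swap scarf<->bag: now scarf:Kevin, bag:Dave). State: bag:Dave, scarf:Kevin
Event 5 (give bag: Dave -> Oscar). State: bag:Oscar, scarf:Kevin
Event 6 (give bag: Oscar -> Eve). State: bag:Eve, scarf:Kevin

Final state: bag:Eve, scarf:Kevin
The bag is held by Eve.

Answer: Eve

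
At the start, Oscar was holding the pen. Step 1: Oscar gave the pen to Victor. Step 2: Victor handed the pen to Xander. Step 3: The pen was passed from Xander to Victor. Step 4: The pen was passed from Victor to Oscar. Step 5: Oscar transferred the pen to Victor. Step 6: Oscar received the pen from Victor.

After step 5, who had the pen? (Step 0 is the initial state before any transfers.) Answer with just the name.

Answer: Victor

Derivation:
Tracking the pen holder through step 5:
After step 0 (start): Oscar
After step 1: Victor
After step 2: Xander
After step 3: Victor
After step 4: Oscar
After step 5: Victor

At step 5, the holder is Victor.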